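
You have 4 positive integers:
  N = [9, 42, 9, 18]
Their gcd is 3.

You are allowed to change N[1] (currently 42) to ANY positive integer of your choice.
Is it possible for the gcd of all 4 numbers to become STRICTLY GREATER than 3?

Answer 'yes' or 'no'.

Answer: yes

Derivation:
Current gcd = 3
gcd of all OTHER numbers (without N[1]=42): gcd([9, 9, 18]) = 9
The new gcd after any change is gcd(9, new_value).
This can be at most 9.
Since 9 > old gcd 3, the gcd CAN increase (e.g., set N[1] = 9).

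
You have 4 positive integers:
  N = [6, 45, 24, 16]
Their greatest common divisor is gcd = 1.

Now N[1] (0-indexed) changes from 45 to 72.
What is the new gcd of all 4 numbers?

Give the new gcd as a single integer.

Answer: 2

Derivation:
Numbers: [6, 45, 24, 16], gcd = 1
Change: index 1, 45 -> 72
gcd of the OTHER numbers (without index 1): gcd([6, 24, 16]) = 2
New gcd = gcd(g_others, new_val) = gcd(2, 72) = 2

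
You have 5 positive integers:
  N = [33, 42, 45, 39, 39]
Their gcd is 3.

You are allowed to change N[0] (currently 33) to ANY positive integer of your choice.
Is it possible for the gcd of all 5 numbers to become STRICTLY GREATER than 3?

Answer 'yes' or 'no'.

Current gcd = 3
gcd of all OTHER numbers (without N[0]=33): gcd([42, 45, 39, 39]) = 3
The new gcd after any change is gcd(3, new_value).
This can be at most 3.
Since 3 = old gcd 3, the gcd can only stay the same or decrease.

Answer: no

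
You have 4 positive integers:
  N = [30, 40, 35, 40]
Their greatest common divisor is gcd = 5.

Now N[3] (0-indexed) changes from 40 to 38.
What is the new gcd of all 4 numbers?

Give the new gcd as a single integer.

Answer: 1

Derivation:
Numbers: [30, 40, 35, 40], gcd = 5
Change: index 3, 40 -> 38
gcd of the OTHER numbers (without index 3): gcd([30, 40, 35]) = 5
New gcd = gcd(g_others, new_val) = gcd(5, 38) = 1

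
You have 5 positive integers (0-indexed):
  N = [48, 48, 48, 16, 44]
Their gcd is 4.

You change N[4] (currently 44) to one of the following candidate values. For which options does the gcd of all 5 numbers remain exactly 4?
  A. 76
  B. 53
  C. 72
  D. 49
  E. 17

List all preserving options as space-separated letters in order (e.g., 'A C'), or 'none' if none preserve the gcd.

Old gcd = 4; gcd of others (without N[4]) = 16
New gcd for candidate v: gcd(16, v). Preserves old gcd iff gcd(16, v) = 4.
  Option A: v=76, gcd(16,76)=4 -> preserves
  Option B: v=53, gcd(16,53)=1 -> changes
  Option C: v=72, gcd(16,72)=8 -> changes
  Option D: v=49, gcd(16,49)=1 -> changes
  Option E: v=17, gcd(16,17)=1 -> changes

Answer: A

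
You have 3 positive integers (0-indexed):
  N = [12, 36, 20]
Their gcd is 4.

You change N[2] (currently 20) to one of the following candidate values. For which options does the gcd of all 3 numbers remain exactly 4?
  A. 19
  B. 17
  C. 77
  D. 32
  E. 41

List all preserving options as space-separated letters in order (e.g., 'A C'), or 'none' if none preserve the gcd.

Answer: D

Derivation:
Old gcd = 4; gcd of others (without N[2]) = 12
New gcd for candidate v: gcd(12, v). Preserves old gcd iff gcd(12, v) = 4.
  Option A: v=19, gcd(12,19)=1 -> changes
  Option B: v=17, gcd(12,17)=1 -> changes
  Option C: v=77, gcd(12,77)=1 -> changes
  Option D: v=32, gcd(12,32)=4 -> preserves
  Option E: v=41, gcd(12,41)=1 -> changes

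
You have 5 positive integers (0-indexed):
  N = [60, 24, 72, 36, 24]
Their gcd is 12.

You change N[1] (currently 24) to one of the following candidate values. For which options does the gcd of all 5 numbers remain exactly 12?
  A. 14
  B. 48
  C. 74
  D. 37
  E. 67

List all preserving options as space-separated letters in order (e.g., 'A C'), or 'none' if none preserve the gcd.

Answer: B

Derivation:
Old gcd = 12; gcd of others (without N[1]) = 12
New gcd for candidate v: gcd(12, v). Preserves old gcd iff gcd(12, v) = 12.
  Option A: v=14, gcd(12,14)=2 -> changes
  Option B: v=48, gcd(12,48)=12 -> preserves
  Option C: v=74, gcd(12,74)=2 -> changes
  Option D: v=37, gcd(12,37)=1 -> changes
  Option E: v=67, gcd(12,67)=1 -> changes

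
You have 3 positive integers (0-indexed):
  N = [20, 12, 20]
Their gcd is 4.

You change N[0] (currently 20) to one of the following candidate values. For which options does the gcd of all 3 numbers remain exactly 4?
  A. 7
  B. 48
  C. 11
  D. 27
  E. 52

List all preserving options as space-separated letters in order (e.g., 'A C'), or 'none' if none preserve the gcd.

Answer: B E

Derivation:
Old gcd = 4; gcd of others (without N[0]) = 4
New gcd for candidate v: gcd(4, v). Preserves old gcd iff gcd(4, v) = 4.
  Option A: v=7, gcd(4,7)=1 -> changes
  Option B: v=48, gcd(4,48)=4 -> preserves
  Option C: v=11, gcd(4,11)=1 -> changes
  Option D: v=27, gcd(4,27)=1 -> changes
  Option E: v=52, gcd(4,52)=4 -> preserves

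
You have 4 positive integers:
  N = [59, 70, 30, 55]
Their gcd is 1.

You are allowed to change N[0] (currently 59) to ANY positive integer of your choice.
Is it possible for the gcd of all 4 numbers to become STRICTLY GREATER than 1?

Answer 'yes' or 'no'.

Answer: yes

Derivation:
Current gcd = 1
gcd of all OTHER numbers (without N[0]=59): gcd([70, 30, 55]) = 5
The new gcd after any change is gcd(5, new_value).
This can be at most 5.
Since 5 > old gcd 1, the gcd CAN increase (e.g., set N[0] = 5).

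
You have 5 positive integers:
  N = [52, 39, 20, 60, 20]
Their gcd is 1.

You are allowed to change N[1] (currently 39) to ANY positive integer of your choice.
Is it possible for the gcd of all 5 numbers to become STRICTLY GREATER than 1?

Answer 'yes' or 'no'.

Answer: yes

Derivation:
Current gcd = 1
gcd of all OTHER numbers (without N[1]=39): gcd([52, 20, 60, 20]) = 4
The new gcd after any change is gcd(4, new_value).
This can be at most 4.
Since 4 > old gcd 1, the gcd CAN increase (e.g., set N[1] = 4).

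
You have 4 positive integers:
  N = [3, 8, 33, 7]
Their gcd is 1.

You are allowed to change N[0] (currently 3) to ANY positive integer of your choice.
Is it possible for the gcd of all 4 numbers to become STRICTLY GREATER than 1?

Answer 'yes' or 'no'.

Current gcd = 1
gcd of all OTHER numbers (without N[0]=3): gcd([8, 33, 7]) = 1
The new gcd after any change is gcd(1, new_value).
This can be at most 1.
Since 1 = old gcd 1, the gcd can only stay the same or decrease.

Answer: no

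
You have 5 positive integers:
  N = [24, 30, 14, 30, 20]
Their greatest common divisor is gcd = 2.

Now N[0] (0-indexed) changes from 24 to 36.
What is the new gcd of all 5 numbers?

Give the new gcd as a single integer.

Answer: 2

Derivation:
Numbers: [24, 30, 14, 30, 20], gcd = 2
Change: index 0, 24 -> 36
gcd of the OTHER numbers (without index 0): gcd([30, 14, 30, 20]) = 2
New gcd = gcd(g_others, new_val) = gcd(2, 36) = 2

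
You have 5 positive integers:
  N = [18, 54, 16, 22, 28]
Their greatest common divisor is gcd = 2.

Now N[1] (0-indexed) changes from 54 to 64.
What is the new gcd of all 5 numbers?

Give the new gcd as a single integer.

Answer: 2

Derivation:
Numbers: [18, 54, 16, 22, 28], gcd = 2
Change: index 1, 54 -> 64
gcd of the OTHER numbers (without index 1): gcd([18, 16, 22, 28]) = 2
New gcd = gcd(g_others, new_val) = gcd(2, 64) = 2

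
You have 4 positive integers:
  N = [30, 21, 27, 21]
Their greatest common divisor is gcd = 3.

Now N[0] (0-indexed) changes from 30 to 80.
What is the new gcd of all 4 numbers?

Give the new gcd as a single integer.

Numbers: [30, 21, 27, 21], gcd = 3
Change: index 0, 30 -> 80
gcd of the OTHER numbers (without index 0): gcd([21, 27, 21]) = 3
New gcd = gcd(g_others, new_val) = gcd(3, 80) = 1

Answer: 1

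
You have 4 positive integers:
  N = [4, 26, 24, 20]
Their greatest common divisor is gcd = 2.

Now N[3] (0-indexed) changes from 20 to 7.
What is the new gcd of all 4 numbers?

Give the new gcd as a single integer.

Answer: 1

Derivation:
Numbers: [4, 26, 24, 20], gcd = 2
Change: index 3, 20 -> 7
gcd of the OTHER numbers (without index 3): gcd([4, 26, 24]) = 2
New gcd = gcd(g_others, new_val) = gcd(2, 7) = 1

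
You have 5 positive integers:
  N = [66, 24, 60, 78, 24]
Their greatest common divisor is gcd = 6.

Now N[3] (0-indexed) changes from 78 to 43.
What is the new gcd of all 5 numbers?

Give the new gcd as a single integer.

Numbers: [66, 24, 60, 78, 24], gcd = 6
Change: index 3, 78 -> 43
gcd of the OTHER numbers (without index 3): gcd([66, 24, 60, 24]) = 6
New gcd = gcd(g_others, new_val) = gcd(6, 43) = 1

Answer: 1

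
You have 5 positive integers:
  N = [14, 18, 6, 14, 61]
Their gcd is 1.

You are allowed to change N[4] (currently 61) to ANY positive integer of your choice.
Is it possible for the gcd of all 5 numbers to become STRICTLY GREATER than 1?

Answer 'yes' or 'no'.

Current gcd = 1
gcd of all OTHER numbers (without N[4]=61): gcd([14, 18, 6, 14]) = 2
The new gcd after any change is gcd(2, new_value).
This can be at most 2.
Since 2 > old gcd 1, the gcd CAN increase (e.g., set N[4] = 2).

Answer: yes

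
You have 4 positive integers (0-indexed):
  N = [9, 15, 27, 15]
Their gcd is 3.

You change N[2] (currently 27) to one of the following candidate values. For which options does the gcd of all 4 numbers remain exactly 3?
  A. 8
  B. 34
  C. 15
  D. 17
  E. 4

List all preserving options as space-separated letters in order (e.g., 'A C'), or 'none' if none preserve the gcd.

Old gcd = 3; gcd of others (without N[2]) = 3
New gcd for candidate v: gcd(3, v). Preserves old gcd iff gcd(3, v) = 3.
  Option A: v=8, gcd(3,8)=1 -> changes
  Option B: v=34, gcd(3,34)=1 -> changes
  Option C: v=15, gcd(3,15)=3 -> preserves
  Option D: v=17, gcd(3,17)=1 -> changes
  Option E: v=4, gcd(3,4)=1 -> changes

Answer: C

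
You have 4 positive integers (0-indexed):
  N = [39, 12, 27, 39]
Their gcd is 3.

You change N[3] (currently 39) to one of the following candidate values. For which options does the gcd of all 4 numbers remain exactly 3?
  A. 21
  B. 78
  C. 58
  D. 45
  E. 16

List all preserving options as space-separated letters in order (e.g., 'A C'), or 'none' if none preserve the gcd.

Old gcd = 3; gcd of others (without N[3]) = 3
New gcd for candidate v: gcd(3, v). Preserves old gcd iff gcd(3, v) = 3.
  Option A: v=21, gcd(3,21)=3 -> preserves
  Option B: v=78, gcd(3,78)=3 -> preserves
  Option C: v=58, gcd(3,58)=1 -> changes
  Option D: v=45, gcd(3,45)=3 -> preserves
  Option E: v=16, gcd(3,16)=1 -> changes

Answer: A B D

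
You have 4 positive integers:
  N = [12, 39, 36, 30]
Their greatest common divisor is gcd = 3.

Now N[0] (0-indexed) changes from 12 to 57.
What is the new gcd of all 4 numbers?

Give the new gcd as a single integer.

Numbers: [12, 39, 36, 30], gcd = 3
Change: index 0, 12 -> 57
gcd of the OTHER numbers (without index 0): gcd([39, 36, 30]) = 3
New gcd = gcd(g_others, new_val) = gcd(3, 57) = 3

Answer: 3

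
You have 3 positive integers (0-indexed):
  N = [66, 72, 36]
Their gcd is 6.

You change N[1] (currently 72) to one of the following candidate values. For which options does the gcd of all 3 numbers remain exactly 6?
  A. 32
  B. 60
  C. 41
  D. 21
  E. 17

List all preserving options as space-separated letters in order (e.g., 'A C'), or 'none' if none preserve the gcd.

Old gcd = 6; gcd of others (without N[1]) = 6
New gcd for candidate v: gcd(6, v). Preserves old gcd iff gcd(6, v) = 6.
  Option A: v=32, gcd(6,32)=2 -> changes
  Option B: v=60, gcd(6,60)=6 -> preserves
  Option C: v=41, gcd(6,41)=1 -> changes
  Option D: v=21, gcd(6,21)=3 -> changes
  Option E: v=17, gcd(6,17)=1 -> changes

Answer: B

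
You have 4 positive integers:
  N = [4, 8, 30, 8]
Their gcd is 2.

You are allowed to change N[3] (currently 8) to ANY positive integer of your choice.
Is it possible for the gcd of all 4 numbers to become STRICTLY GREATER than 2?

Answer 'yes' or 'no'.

Current gcd = 2
gcd of all OTHER numbers (without N[3]=8): gcd([4, 8, 30]) = 2
The new gcd after any change is gcd(2, new_value).
This can be at most 2.
Since 2 = old gcd 2, the gcd can only stay the same or decrease.

Answer: no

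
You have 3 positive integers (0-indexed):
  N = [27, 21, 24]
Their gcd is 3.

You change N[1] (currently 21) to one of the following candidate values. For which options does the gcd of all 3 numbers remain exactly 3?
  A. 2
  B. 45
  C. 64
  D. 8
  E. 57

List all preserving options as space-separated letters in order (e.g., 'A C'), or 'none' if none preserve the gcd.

Old gcd = 3; gcd of others (without N[1]) = 3
New gcd for candidate v: gcd(3, v). Preserves old gcd iff gcd(3, v) = 3.
  Option A: v=2, gcd(3,2)=1 -> changes
  Option B: v=45, gcd(3,45)=3 -> preserves
  Option C: v=64, gcd(3,64)=1 -> changes
  Option D: v=8, gcd(3,8)=1 -> changes
  Option E: v=57, gcd(3,57)=3 -> preserves

Answer: B E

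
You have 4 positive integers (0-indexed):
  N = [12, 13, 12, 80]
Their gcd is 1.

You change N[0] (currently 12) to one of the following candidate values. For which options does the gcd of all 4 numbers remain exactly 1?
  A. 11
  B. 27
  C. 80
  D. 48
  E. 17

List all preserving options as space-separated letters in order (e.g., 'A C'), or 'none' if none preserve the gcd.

Old gcd = 1; gcd of others (without N[0]) = 1
New gcd for candidate v: gcd(1, v). Preserves old gcd iff gcd(1, v) = 1.
  Option A: v=11, gcd(1,11)=1 -> preserves
  Option B: v=27, gcd(1,27)=1 -> preserves
  Option C: v=80, gcd(1,80)=1 -> preserves
  Option D: v=48, gcd(1,48)=1 -> preserves
  Option E: v=17, gcd(1,17)=1 -> preserves

Answer: A B C D E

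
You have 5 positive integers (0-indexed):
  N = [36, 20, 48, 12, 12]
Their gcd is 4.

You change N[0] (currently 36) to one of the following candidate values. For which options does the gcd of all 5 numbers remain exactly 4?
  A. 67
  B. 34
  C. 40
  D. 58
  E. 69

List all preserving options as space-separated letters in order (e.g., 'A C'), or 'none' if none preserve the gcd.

Answer: C

Derivation:
Old gcd = 4; gcd of others (without N[0]) = 4
New gcd for candidate v: gcd(4, v). Preserves old gcd iff gcd(4, v) = 4.
  Option A: v=67, gcd(4,67)=1 -> changes
  Option B: v=34, gcd(4,34)=2 -> changes
  Option C: v=40, gcd(4,40)=4 -> preserves
  Option D: v=58, gcd(4,58)=2 -> changes
  Option E: v=69, gcd(4,69)=1 -> changes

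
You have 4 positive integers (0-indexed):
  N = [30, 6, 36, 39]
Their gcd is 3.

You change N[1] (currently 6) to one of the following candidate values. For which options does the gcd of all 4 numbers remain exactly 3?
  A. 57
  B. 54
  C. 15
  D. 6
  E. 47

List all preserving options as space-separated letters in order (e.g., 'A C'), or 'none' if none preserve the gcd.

Old gcd = 3; gcd of others (without N[1]) = 3
New gcd for candidate v: gcd(3, v). Preserves old gcd iff gcd(3, v) = 3.
  Option A: v=57, gcd(3,57)=3 -> preserves
  Option B: v=54, gcd(3,54)=3 -> preserves
  Option C: v=15, gcd(3,15)=3 -> preserves
  Option D: v=6, gcd(3,6)=3 -> preserves
  Option E: v=47, gcd(3,47)=1 -> changes

Answer: A B C D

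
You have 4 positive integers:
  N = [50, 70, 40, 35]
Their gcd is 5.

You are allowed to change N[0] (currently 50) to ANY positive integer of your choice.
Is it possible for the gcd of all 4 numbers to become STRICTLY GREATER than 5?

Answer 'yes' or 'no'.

Answer: no

Derivation:
Current gcd = 5
gcd of all OTHER numbers (without N[0]=50): gcd([70, 40, 35]) = 5
The new gcd after any change is gcd(5, new_value).
This can be at most 5.
Since 5 = old gcd 5, the gcd can only stay the same or decrease.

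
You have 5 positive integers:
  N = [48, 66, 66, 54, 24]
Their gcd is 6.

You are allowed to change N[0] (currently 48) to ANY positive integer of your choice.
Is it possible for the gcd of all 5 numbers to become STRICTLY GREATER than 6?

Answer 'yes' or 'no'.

Answer: no

Derivation:
Current gcd = 6
gcd of all OTHER numbers (without N[0]=48): gcd([66, 66, 54, 24]) = 6
The new gcd after any change is gcd(6, new_value).
This can be at most 6.
Since 6 = old gcd 6, the gcd can only stay the same or decrease.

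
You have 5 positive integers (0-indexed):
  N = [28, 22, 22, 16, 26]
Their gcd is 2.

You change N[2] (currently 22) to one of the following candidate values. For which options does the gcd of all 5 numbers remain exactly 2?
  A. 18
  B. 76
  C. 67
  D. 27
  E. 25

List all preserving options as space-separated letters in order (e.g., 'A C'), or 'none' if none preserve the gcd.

Answer: A B

Derivation:
Old gcd = 2; gcd of others (without N[2]) = 2
New gcd for candidate v: gcd(2, v). Preserves old gcd iff gcd(2, v) = 2.
  Option A: v=18, gcd(2,18)=2 -> preserves
  Option B: v=76, gcd(2,76)=2 -> preserves
  Option C: v=67, gcd(2,67)=1 -> changes
  Option D: v=27, gcd(2,27)=1 -> changes
  Option E: v=25, gcd(2,25)=1 -> changes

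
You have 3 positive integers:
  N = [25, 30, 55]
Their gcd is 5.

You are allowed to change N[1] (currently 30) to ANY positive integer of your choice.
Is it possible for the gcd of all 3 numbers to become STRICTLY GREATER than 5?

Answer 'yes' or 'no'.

Current gcd = 5
gcd of all OTHER numbers (without N[1]=30): gcd([25, 55]) = 5
The new gcd after any change is gcd(5, new_value).
This can be at most 5.
Since 5 = old gcd 5, the gcd can only stay the same or decrease.

Answer: no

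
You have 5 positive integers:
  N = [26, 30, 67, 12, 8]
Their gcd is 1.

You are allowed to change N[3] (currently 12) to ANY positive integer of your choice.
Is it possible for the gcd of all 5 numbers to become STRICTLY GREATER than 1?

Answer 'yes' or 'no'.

Current gcd = 1
gcd of all OTHER numbers (without N[3]=12): gcd([26, 30, 67, 8]) = 1
The new gcd after any change is gcd(1, new_value).
This can be at most 1.
Since 1 = old gcd 1, the gcd can only stay the same or decrease.

Answer: no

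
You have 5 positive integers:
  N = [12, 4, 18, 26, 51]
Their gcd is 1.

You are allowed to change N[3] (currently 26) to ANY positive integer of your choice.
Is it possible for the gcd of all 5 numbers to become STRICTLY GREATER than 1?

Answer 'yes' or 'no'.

Answer: no

Derivation:
Current gcd = 1
gcd of all OTHER numbers (without N[3]=26): gcd([12, 4, 18, 51]) = 1
The new gcd after any change is gcd(1, new_value).
This can be at most 1.
Since 1 = old gcd 1, the gcd can only stay the same or decrease.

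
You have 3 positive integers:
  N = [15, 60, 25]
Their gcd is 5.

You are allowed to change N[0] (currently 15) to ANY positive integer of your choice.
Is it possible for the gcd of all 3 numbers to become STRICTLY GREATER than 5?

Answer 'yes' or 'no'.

Current gcd = 5
gcd of all OTHER numbers (without N[0]=15): gcd([60, 25]) = 5
The new gcd after any change is gcd(5, new_value).
This can be at most 5.
Since 5 = old gcd 5, the gcd can only stay the same or decrease.

Answer: no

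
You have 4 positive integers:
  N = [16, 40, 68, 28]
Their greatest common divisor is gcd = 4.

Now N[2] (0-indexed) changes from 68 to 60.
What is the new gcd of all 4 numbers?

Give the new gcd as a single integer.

Answer: 4

Derivation:
Numbers: [16, 40, 68, 28], gcd = 4
Change: index 2, 68 -> 60
gcd of the OTHER numbers (without index 2): gcd([16, 40, 28]) = 4
New gcd = gcd(g_others, new_val) = gcd(4, 60) = 4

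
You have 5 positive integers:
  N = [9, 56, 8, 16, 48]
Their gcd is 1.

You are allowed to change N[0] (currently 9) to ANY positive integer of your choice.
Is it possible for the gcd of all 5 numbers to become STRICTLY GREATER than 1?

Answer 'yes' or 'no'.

Current gcd = 1
gcd of all OTHER numbers (without N[0]=9): gcd([56, 8, 16, 48]) = 8
The new gcd after any change is gcd(8, new_value).
This can be at most 8.
Since 8 > old gcd 1, the gcd CAN increase (e.g., set N[0] = 8).

Answer: yes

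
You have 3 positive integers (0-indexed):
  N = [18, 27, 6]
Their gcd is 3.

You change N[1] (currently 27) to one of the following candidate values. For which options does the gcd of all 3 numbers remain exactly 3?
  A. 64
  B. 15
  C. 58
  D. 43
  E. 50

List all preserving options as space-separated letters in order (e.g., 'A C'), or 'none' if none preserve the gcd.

Answer: B

Derivation:
Old gcd = 3; gcd of others (without N[1]) = 6
New gcd for candidate v: gcd(6, v). Preserves old gcd iff gcd(6, v) = 3.
  Option A: v=64, gcd(6,64)=2 -> changes
  Option B: v=15, gcd(6,15)=3 -> preserves
  Option C: v=58, gcd(6,58)=2 -> changes
  Option D: v=43, gcd(6,43)=1 -> changes
  Option E: v=50, gcd(6,50)=2 -> changes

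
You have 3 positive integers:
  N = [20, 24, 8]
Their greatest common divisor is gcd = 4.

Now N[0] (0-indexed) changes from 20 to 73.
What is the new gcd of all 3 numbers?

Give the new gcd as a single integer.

Numbers: [20, 24, 8], gcd = 4
Change: index 0, 20 -> 73
gcd of the OTHER numbers (without index 0): gcd([24, 8]) = 8
New gcd = gcd(g_others, new_val) = gcd(8, 73) = 1

Answer: 1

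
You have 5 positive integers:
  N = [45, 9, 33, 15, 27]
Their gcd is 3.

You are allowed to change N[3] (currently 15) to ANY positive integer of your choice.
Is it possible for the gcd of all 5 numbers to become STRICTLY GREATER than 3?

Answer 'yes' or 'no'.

Answer: no

Derivation:
Current gcd = 3
gcd of all OTHER numbers (without N[3]=15): gcd([45, 9, 33, 27]) = 3
The new gcd after any change is gcd(3, new_value).
This can be at most 3.
Since 3 = old gcd 3, the gcd can only stay the same or decrease.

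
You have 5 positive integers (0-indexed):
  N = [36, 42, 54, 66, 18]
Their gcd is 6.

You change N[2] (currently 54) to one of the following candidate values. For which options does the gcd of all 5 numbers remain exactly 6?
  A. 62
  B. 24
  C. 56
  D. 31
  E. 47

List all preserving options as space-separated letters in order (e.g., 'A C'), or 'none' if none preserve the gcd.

Old gcd = 6; gcd of others (without N[2]) = 6
New gcd for candidate v: gcd(6, v). Preserves old gcd iff gcd(6, v) = 6.
  Option A: v=62, gcd(6,62)=2 -> changes
  Option B: v=24, gcd(6,24)=6 -> preserves
  Option C: v=56, gcd(6,56)=2 -> changes
  Option D: v=31, gcd(6,31)=1 -> changes
  Option E: v=47, gcd(6,47)=1 -> changes

Answer: B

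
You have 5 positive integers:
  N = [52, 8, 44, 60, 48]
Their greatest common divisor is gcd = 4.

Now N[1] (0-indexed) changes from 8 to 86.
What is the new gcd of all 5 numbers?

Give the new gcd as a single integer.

Answer: 2

Derivation:
Numbers: [52, 8, 44, 60, 48], gcd = 4
Change: index 1, 8 -> 86
gcd of the OTHER numbers (without index 1): gcd([52, 44, 60, 48]) = 4
New gcd = gcd(g_others, new_val) = gcd(4, 86) = 2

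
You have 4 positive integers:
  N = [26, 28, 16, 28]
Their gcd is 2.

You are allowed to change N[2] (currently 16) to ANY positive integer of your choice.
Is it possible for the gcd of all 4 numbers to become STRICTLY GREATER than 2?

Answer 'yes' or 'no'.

Current gcd = 2
gcd of all OTHER numbers (without N[2]=16): gcd([26, 28, 28]) = 2
The new gcd after any change is gcd(2, new_value).
This can be at most 2.
Since 2 = old gcd 2, the gcd can only stay the same or decrease.

Answer: no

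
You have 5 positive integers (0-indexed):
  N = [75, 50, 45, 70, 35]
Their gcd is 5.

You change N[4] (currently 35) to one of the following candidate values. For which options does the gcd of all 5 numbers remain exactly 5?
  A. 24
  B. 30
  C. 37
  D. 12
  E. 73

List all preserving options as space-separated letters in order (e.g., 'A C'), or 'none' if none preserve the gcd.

Old gcd = 5; gcd of others (without N[4]) = 5
New gcd for candidate v: gcd(5, v). Preserves old gcd iff gcd(5, v) = 5.
  Option A: v=24, gcd(5,24)=1 -> changes
  Option B: v=30, gcd(5,30)=5 -> preserves
  Option C: v=37, gcd(5,37)=1 -> changes
  Option D: v=12, gcd(5,12)=1 -> changes
  Option E: v=73, gcd(5,73)=1 -> changes

Answer: B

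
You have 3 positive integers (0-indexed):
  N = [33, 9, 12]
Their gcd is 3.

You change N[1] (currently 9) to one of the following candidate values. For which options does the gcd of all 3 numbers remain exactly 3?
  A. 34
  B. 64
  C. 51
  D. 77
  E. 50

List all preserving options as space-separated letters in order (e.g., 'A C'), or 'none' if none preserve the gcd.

Old gcd = 3; gcd of others (without N[1]) = 3
New gcd for candidate v: gcd(3, v). Preserves old gcd iff gcd(3, v) = 3.
  Option A: v=34, gcd(3,34)=1 -> changes
  Option B: v=64, gcd(3,64)=1 -> changes
  Option C: v=51, gcd(3,51)=3 -> preserves
  Option D: v=77, gcd(3,77)=1 -> changes
  Option E: v=50, gcd(3,50)=1 -> changes

Answer: C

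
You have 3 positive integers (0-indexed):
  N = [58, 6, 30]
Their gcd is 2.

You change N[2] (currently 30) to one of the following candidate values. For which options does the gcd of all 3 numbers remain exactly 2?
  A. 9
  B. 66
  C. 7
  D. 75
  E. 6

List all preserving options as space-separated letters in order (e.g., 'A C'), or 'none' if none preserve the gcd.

Old gcd = 2; gcd of others (without N[2]) = 2
New gcd for candidate v: gcd(2, v). Preserves old gcd iff gcd(2, v) = 2.
  Option A: v=9, gcd(2,9)=1 -> changes
  Option B: v=66, gcd(2,66)=2 -> preserves
  Option C: v=7, gcd(2,7)=1 -> changes
  Option D: v=75, gcd(2,75)=1 -> changes
  Option E: v=6, gcd(2,6)=2 -> preserves

Answer: B E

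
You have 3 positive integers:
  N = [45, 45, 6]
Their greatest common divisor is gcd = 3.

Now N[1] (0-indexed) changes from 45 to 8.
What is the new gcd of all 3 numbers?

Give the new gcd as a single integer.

Numbers: [45, 45, 6], gcd = 3
Change: index 1, 45 -> 8
gcd of the OTHER numbers (without index 1): gcd([45, 6]) = 3
New gcd = gcd(g_others, new_val) = gcd(3, 8) = 1

Answer: 1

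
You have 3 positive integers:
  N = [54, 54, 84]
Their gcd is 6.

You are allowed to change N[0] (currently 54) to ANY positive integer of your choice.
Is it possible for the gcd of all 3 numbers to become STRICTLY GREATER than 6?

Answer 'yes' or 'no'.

Current gcd = 6
gcd of all OTHER numbers (without N[0]=54): gcd([54, 84]) = 6
The new gcd after any change is gcd(6, new_value).
This can be at most 6.
Since 6 = old gcd 6, the gcd can only stay the same or decrease.

Answer: no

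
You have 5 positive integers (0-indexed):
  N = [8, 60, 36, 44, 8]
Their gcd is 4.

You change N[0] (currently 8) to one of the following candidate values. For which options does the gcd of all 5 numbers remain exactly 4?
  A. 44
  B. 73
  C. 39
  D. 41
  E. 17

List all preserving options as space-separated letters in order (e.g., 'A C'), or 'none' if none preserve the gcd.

Old gcd = 4; gcd of others (without N[0]) = 4
New gcd for candidate v: gcd(4, v). Preserves old gcd iff gcd(4, v) = 4.
  Option A: v=44, gcd(4,44)=4 -> preserves
  Option B: v=73, gcd(4,73)=1 -> changes
  Option C: v=39, gcd(4,39)=1 -> changes
  Option D: v=41, gcd(4,41)=1 -> changes
  Option E: v=17, gcd(4,17)=1 -> changes

Answer: A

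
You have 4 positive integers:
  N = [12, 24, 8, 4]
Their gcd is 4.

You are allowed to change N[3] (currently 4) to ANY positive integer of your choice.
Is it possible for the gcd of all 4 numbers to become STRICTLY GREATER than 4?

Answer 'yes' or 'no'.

Current gcd = 4
gcd of all OTHER numbers (without N[3]=4): gcd([12, 24, 8]) = 4
The new gcd after any change is gcd(4, new_value).
This can be at most 4.
Since 4 = old gcd 4, the gcd can only stay the same or decrease.

Answer: no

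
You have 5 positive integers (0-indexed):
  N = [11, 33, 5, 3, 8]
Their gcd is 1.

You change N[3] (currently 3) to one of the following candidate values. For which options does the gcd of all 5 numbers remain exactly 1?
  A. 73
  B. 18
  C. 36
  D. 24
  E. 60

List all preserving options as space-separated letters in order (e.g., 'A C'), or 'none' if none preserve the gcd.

Answer: A B C D E

Derivation:
Old gcd = 1; gcd of others (without N[3]) = 1
New gcd for candidate v: gcd(1, v). Preserves old gcd iff gcd(1, v) = 1.
  Option A: v=73, gcd(1,73)=1 -> preserves
  Option B: v=18, gcd(1,18)=1 -> preserves
  Option C: v=36, gcd(1,36)=1 -> preserves
  Option D: v=24, gcd(1,24)=1 -> preserves
  Option E: v=60, gcd(1,60)=1 -> preserves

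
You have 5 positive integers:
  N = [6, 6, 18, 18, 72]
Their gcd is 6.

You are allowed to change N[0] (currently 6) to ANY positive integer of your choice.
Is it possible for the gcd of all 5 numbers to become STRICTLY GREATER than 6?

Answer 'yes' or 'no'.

Answer: no

Derivation:
Current gcd = 6
gcd of all OTHER numbers (without N[0]=6): gcd([6, 18, 18, 72]) = 6
The new gcd after any change is gcd(6, new_value).
This can be at most 6.
Since 6 = old gcd 6, the gcd can only stay the same or decrease.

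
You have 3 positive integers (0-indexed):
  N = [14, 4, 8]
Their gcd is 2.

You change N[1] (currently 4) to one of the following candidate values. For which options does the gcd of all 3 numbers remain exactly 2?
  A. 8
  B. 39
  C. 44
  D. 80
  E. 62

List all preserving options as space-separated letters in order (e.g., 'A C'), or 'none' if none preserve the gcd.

Answer: A C D E

Derivation:
Old gcd = 2; gcd of others (without N[1]) = 2
New gcd for candidate v: gcd(2, v). Preserves old gcd iff gcd(2, v) = 2.
  Option A: v=8, gcd(2,8)=2 -> preserves
  Option B: v=39, gcd(2,39)=1 -> changes
  Option C: v=44, gcd(2,44)=2 -> preserves
  Option D: v=80, gcd(2,80)=2 -> preserves
  Option E: v=62, gcd(2,62)=2 -> preserves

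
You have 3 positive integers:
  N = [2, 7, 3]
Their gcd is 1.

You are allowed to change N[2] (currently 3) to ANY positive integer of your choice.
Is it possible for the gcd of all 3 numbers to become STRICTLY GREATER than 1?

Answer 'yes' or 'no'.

Current gcd = 1
gcd of all OTHER numbers (without N[2]=3): gcd([2, 7]) = 1
The new gcd after any change is gcd(1, new_value).
This can be at most 1.
Since 1 = old gcd 1, the gcd can only stay the same or decrease.

Answer: no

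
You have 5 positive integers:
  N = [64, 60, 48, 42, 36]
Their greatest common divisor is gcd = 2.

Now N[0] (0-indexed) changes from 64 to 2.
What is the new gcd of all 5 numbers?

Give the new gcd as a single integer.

Answer: 2

Derivation:
Numbers: [64, 60, 48, 42, 36], gcd = 2
Change: index 0, 64 -> 2
gcd of the OTHER numbers (without index 0): gcd([60, 48, 42, 36]) = 6
New gcd = gcd(g_others, new_val) = gcd(6, 2) = 2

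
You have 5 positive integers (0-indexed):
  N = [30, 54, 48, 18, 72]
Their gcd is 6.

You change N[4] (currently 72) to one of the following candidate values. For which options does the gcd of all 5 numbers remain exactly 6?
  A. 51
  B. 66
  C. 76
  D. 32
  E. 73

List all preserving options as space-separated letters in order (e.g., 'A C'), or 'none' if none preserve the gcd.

Answer: B

Derivation:
Old gcd = 6; gcd of others (without N[4]) = 6
New gcd for candidate v: gcd(6, v). Preserves old gcd iff gcd(6, v) = 6.
  Option A: v=51, gcd(6,51)=3 -> changes
  Option B: v=66, gcd(6,66)=6 -> preserves
  Option C: v=76, gcd(6,76)=2 -> changes
  Option D: v=32, gcd(6,32)=2 -> changes
  Option E: v=73, gcd(6,73)=1 -> changes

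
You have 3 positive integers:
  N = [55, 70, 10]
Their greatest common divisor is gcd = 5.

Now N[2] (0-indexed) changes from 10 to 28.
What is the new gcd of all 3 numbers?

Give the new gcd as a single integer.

Numbers: [55, 70, 10], gcd = 5
Change: index 2, 10 -> 28
gcd of the OTHER numbers (without index 2): gcd([55, 70]) = 5
New gcd = gcd(g_others, new_val) = gcd(5, 28) = 1

Answer: 1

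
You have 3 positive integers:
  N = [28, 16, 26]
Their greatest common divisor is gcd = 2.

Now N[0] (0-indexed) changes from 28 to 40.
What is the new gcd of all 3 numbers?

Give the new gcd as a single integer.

Numbers: [28, 16, 26], gcd = 2
Change: index 0, 28 -> 40
gcd of the OTHER numbers (without index 0): gcd([16, 26]) = 2
New gcd = gcd(g_others, new_val) = gcd(2, 40) = 2

Answer: 2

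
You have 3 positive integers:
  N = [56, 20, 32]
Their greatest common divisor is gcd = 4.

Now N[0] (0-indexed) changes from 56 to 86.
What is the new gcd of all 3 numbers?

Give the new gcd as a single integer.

Numbers: [56, 20, 32], gcd = 4
Change: index 0, 56 -> 86
gcd of the OTHER numbers (without index 0): gcd([20, 32]) = 4
New gcd = gcd(g_others, new_val) = gcd(4, 86) = 2

Answer: 2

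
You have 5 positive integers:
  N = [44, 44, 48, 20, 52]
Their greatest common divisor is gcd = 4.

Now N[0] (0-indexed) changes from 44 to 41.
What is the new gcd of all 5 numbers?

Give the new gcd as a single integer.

Answer: 1

Derivation:
Numbers: [44, 44, 48, 20, 52], gcd = 4
Change: index 0, 44 -> 41
gcd of the OTHER numbers (without index 0): gcd([44, 48, 20, 52]) = 4
New gcd = gcd(g_others, new_val) = gcd(4, 41) = 1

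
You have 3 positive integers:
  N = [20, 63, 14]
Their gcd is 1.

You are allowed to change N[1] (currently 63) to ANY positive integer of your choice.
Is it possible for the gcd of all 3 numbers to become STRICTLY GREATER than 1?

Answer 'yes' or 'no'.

Answer: yes

Derivation:
Current gcd = 1
gcd of all OTHER numbers (without N[1]=63): gcd([20, 14]) = 2
The new gcd after any change is gcd(2, new_value).
This can be at most 2.
Since 2 > old gcd 1, the gcd CAN increase (e.g., set N[1] = 2).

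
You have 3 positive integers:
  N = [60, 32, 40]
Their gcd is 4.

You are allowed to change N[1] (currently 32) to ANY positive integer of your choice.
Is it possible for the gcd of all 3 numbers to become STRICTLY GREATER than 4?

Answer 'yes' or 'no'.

Current gcd = 4
gcd of all OTHER numbers (without N[1]=32): gcd([60, 40]) = 20
The new gcd after any change is gcd(20, new_value).
This can be at most 20.
Since 20 > old gcd 4, the gcd CAN increase (e.g., set N[1] = 20).

Answer: yes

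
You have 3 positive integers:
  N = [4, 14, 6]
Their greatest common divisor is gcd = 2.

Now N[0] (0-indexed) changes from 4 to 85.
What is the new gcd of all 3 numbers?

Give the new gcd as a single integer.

Numbers: [4, 14, 6], gcd = 2
Change: index 0, 4 -> 85
gcd of the OTHER numbers (without index 0): gcd([14, 6]) = 2
New gcd = gcd(g_others, new_val) = gcd(2, 85) = 1

Answer: 1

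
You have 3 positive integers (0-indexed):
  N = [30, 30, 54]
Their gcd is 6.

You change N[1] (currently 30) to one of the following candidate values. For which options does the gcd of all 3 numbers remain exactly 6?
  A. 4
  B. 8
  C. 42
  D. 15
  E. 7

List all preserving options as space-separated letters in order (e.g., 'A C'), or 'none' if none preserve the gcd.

Old gcd = 6; gcd of others (without N[1]) = 6
New gcd for candidate v: gcd(6, v). Preserves old gcd iff gcd(6, v) = 6.
  Option A: v=4, gcd(6,4)=2 -> changes
  Option B: v=8, gcd(6,8)=2 -> changes
  Option C: v=42, gcd(6,42)=6 -> preserves
  Option D: v=15, gcd(6,15)=3 -> changes
  Option E: v=7, gcd(6,7)=1 -> changes

Answer: C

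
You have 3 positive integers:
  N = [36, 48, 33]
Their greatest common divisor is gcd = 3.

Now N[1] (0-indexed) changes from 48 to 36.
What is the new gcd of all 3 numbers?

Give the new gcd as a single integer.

Numbers: [36, 48, 33], gcd = 3
Change: index 1, 48 -> 36
gcd of the OTHER numbers (without index 1): gcd([36, 33]) = 3
New gcd = gcd(g_others, new_val) = gcd(3, 36) = 3

Answer: 3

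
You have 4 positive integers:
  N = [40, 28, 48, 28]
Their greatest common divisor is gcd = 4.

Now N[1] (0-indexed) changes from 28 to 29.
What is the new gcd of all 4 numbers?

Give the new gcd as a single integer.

Answer: 1

Derivation:
Numbers: [40, 28, 48, 28], gcd = 4
Change: index 1, 28 -> 29
gcd of the OTHER numbers (without index 1): gcd([40, 48, 28]) = 4
New gcd = gcd(g_others, new_val) = gcd(4, 29) = 1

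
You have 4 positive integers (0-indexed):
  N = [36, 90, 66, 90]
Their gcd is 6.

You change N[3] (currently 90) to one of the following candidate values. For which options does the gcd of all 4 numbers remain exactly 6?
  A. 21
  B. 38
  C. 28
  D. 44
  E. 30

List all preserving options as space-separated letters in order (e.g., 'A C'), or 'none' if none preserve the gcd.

Answer: E

Derivation:
Old gcd = 6; gcd of others (without N[3]) = 6
New gcd for candidate v: gcd(6, v). Preserves old gcd iff gcd(6, v) = 6.
  Option A: v=21, gcd(6,21)=3 -> changes
  Option B: v=38, gcd(6,38)=2 -> changes
  Option C: v=28, gcd(6,28)=2 -> changes
  Option D: v=44, gcd(6,44)=2 -> changes
  Option E: v=30, gcd(6,30)=6 -> preserves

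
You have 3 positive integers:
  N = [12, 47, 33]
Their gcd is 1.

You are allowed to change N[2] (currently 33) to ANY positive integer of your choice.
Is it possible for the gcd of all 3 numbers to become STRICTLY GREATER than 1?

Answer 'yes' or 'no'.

Answer: no

Derivation:
Current gcd = 1
gcd of all OTHER numbers (without N[2]=33): gcd([12, 47]) = 1
The new gcd after any change is gcd(1, new_value).
This can be at most 1.
Since 1 = old gcd 1, the gcd can only stay the same or decrease.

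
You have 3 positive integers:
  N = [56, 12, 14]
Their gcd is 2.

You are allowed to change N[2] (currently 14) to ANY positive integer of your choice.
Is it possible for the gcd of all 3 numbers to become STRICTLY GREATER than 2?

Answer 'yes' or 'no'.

Current gcd = 2
gcd of all OTHER numbers (without N[2]=14): gcd([56, 12]) = 4
The new gcd after any change is gcd(4, new_value).
This can be at most 4.
Since 4 > old gcd 2, the gcd CAN increase (e.g., set N[2] = 4).

Answer: yes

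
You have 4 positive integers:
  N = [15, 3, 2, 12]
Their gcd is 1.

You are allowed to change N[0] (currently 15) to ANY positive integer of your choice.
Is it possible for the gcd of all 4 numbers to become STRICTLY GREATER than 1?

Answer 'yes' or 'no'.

Current gcd = 1
gcd of all OTHER numbers (without N[0]=15): gcd([3, 2, 12]) = 1
The new gcd after any change is gcd(1, new_value).
This can be at most 1.
Since 1 = old gcd 1, the gcd can only stay the same or decrease.

Answer: no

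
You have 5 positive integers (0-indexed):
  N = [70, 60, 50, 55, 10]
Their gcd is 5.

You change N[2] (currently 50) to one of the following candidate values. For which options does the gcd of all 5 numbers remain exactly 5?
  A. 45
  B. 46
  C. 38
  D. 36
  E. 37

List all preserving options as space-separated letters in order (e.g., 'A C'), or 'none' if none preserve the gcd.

Answer: A

Derivation:
Old gcd = 5; gcd of others (without N[2]) = 5
New gcd for candidate v: gcd(5, v). Preserves old gcd iff gcd(5, v) = 5.
  Option A: v=45, gcd(5,45)=5 -> preserves
  Option B: v=46, gcd(5,46)=1 -> changes
  Option C: v=38, gcd(5,38)=1 -> changes
  Option D: v=36, gcd(5,36)=1 -> changes
  Option E: v=37, gcd(5,37)=1 -> changes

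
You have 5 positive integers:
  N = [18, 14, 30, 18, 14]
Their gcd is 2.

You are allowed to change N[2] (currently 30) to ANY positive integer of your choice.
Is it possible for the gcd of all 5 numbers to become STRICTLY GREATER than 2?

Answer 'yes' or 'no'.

Current gcd = 2
gcd of all OTHER numbers (without N[2]=30): gcd([18, 14, 18, 14]) = 2
The new gcd after any change is gcd(2, new_value).
This can be at most 2.
Since 2 = old gcd 2, the gcd can only stay the same or decrease.

Answer: no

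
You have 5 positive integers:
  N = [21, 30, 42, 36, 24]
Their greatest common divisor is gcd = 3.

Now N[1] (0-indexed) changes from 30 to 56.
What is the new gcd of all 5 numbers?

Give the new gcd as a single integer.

Numbers: [21, 30, 42, 36, 24], gcd = 3
Change: index 1, 30 -> 56
gcd of the OTHER numbers (without index 1): gcd([21, 42, 36, 24]) = 3
New gcd = gcd(g_others, new_val) = gcd(3, 56) = 1

Answer: 1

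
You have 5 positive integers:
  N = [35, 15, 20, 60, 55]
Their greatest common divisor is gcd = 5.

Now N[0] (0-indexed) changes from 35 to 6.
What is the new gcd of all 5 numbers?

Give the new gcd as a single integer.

Numbers: [35, 15, 20, 60, 55], gcd = 5
Change: index 0, 35 -> 6
gcd of the OTHER numbers (without index 0): gcd([15, 20, 60, 55]) = 5
New gcd = gcd(g_others, new_val) = gcd(5, 6) = 1

Answer: 1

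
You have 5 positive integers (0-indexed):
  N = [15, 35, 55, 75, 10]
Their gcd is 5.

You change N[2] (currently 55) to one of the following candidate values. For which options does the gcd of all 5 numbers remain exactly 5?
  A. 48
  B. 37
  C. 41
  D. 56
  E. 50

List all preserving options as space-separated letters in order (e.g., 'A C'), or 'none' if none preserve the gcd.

Old gcd = 5; gcd of others (without N[2]) = 5
New gcd for candidate v: gcd(5, v). Preserves old gcd iff gcd(5, v) = 5.
  Option A: v=48, gcd(5,48)=1 -> changes
  Option B: v=37, gcd(5,37)=1 -> changes
  Option C: v=41, gcd(5,41)=1 -> changes
  Option D: v=56, gcd(5,56)=1 -> changes
  Option E: v=50, gcd(5,50)=5 -> preserves

Answer: E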